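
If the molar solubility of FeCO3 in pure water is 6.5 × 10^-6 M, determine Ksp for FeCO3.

Ksp ≈ 4.2 x 10^-11

FeCO3(s) ⇌ Fe^2+ + CO3^2-
With molar solubility s: [Fe^2+] = s, [CO3^2-] = s.
Ksp = [Fe^2+][CO3^2-]
Ksp = s × s = s^2
With s = 6.5 × 10^-6: Ksp = 4.2 x 10^-11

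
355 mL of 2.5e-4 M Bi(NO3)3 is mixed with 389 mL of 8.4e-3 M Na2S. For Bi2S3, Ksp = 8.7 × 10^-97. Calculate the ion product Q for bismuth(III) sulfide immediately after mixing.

Total volume = 355 + 389 = 744 mL.
[Bi^3+] = 2.5 × 10^-4 × (355/744) = 1.19 × 10^-4 M
[S^2-] = 8.4 × 10^-3 × (389/744) = 4.39 × 10^-3 M
Bi2S3(s) ⇌ 2 Bi^3+ + 3 S^2-, so Q = [Bi^3+]^2[S^2-]^3
Q = (1.19 × 10^-4)^2(4.39 x 10^-3)^3 = 1.2 × 10^-15
Q > Ksp, so Bi2S3 will precipitate.

Q = 1.2 x 10^-15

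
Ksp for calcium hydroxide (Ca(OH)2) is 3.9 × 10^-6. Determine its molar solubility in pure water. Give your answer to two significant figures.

s ≈ 9.9e-3 M

Ca(OH)2(s) <=> Ca^2+(aq) + 2 OH^-(aq)
Ksp = [Ca^2+][OH^-]^2
With molar solubility s: [Ca^2+] = s, [OH^-] = 2s.
Substituting: Ksp = s(2s)^2 = 4s^3
Solving, s = (3.9 × 10^-6/4)^(1/3) = 9.9 × 10^-3 M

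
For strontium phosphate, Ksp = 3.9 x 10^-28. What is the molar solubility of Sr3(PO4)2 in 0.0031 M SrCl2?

Sr3(PO4)2(s) <=> 3 Sr^2+ + 2 PO4^3-
Ksp = [Sr^2+]^3[PO4^3-]^2
Let s = moles of Sr3(PO4)2 that dissolve per litre. [Sr^2+] = 0.0031 + 3s ≈ 0.0031, [PO4^3-] = 2s (Ksp is small, so little additional dissolves).
Ksp ≈ (0.0031)^3 × (2s)^2
s = 5.7 × 10^-11 M
Check: 3s = 1.7 x 10^-10 ≪ 0.0031, so the approximation is valid.

s ≈ 5.7 × 10^-11 M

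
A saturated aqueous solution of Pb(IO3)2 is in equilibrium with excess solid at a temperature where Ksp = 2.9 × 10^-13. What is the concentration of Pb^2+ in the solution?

[Pb^2+] ≈ 4.2e-5 M

Pb(IO3)2(s) ⇌ Pb^2+(aq) + 2 IO3^-(aq)
Ksp = [Pb^2+][IO3^-]^2
If s mol/L of Pb(IO3)2 dissolves, [Pb^2+] = s and [IO3^-] = 2s.
Ksp = s(2s)^2 = 4s^3
Solving, s = (2.9 × 10^-13/4)^(1/3) = 4.17 x 10^-5 M
[Pb^2+] = s = 4.2 × 10^-5 M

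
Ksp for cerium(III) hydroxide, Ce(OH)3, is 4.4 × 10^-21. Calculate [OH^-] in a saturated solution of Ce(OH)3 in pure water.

Ce(OH)3(s) ⇌ Ce^3+ + 3 OH^-
Ksp = [Ce^3+][OH^-]^3
For each mole of Ce(OH)3 that dissolves: [Ce^3+] = s, [OH^-] = 3s.
So Ksp = s × (3s)^3 = 27s^4
Solving, s = (4.4 × 10^-21/27)^(1/4) = 3.57 × 10^-6 M
[OH^-] = 3s = 1.1 × 10^-5 M

[OH^-] ≈ 1.1 × 10^-5 M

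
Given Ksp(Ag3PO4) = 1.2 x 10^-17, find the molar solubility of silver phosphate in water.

s ≈ 2.6e-5 M

Ag3PO4(s) <=> 3 Ag^+ + PO4^3-
Ksp = [Ag^+]^3[PO4^3-]
For each mole of Ag3PO4 that dissolves: [Ag^+] = 3s, [PO4^3-] = s.
Substituting: Ksp = (3s)^3s = 27s^4
s^4 = 1.2 x 10^-17 / 27, so s = 2.6 × 10^-5 M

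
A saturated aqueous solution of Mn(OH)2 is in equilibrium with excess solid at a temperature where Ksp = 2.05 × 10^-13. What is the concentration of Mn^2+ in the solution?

3.71 x 10^-5 M

Mn(OH)2(s) ⇌ Mn^2+(aq) + 2 OH^-(aq)
Ksp = [Mn^2+][OH^-]^2
For each mole of Mn(OH)2 that dissolves: [Mn^2+] = s, [OH^-] = 2s.
Ksp = s(2s)^2 = 4s^3
s = (2.05 × 10^-13 / 4)^(1/3) = 3.714 x 10^-5 M
[Mn^2+] = s = 3.71 × 10^-5 M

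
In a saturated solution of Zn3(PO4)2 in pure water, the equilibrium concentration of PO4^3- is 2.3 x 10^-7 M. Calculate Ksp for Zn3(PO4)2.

Ksp ≈ 2.2 × 10^-33

Zn3(PO4)2(s) ⇌ 3 Zn^2+ + 2 PO4^3-
Stoichiometry gives [Zn^2+] = (3/2)[PO4^3-] = 3.45 × 10^-7 M.
Ksp = [Zn^2+]^3[PO4^3-]^2
Ksp = (3.45 × 10^-7)^3 × (2.3 x 10^-7)^2 = 2.2 × 10^-33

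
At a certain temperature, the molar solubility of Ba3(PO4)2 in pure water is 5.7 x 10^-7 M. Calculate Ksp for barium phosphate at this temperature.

Ksp = 6.5 × 10^-30

Ba3(PO4)2(s) ⇌ 3 Ba^2+(aq) + 2 PO4^3-(aq)
For each mole of Ba3(PO4)2 that dissolves: [Ba^2+] = 3s, [PO4^3-] = 2s.
Ksp = [Ba^2+]^3[PO4^3-]^2
Ksp = (3s)^3(2s)^2 = 108s^5
Ksp = 108 × (5.7 × 10^-7)^5 = 6.5 × 10^-30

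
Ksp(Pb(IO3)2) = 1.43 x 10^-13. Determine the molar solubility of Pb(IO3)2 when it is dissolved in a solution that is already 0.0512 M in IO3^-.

Pb(IO3)2(s) ⇌ Pb^2+ + 2 IO3^-
Ksp = [Pb^2+][IO3^-]^2
If s mol/L dissolves here, [Pb^2+] = s, [IO3^-] = 0.0512 + 2s ≈ 0.0512 (common-ion effect: IO3^- is already 0.0512 M).
Ksp ≈ s × (0.0512)^2
s = 5.46 x 10^-11 M
Check: 2s = 1.1 x 10^-10 ≪ 0.0512, so the approximation is valid.

s ≈ 5.46e-11 M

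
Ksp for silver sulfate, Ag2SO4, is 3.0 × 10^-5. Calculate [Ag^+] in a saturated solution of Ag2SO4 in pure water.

[Ag^+] ≈ 0.039 M

Ag2SO4(s) ⇌ 2 Ag^+(aq) + SO4^2-(aq)
Ksp = [Ag^+]^2[SO4^2-]
With molar solubility s: [Ag^+] = 2s, [SO4^2-] = s.
Ksp = (2s)^2s = 4s^3
s^3 = 3.0 × 10^-5 / 4, so s = 1.96 × 10^-2 M
[Ag^+] = 2s = 3.9 × 10^-2 M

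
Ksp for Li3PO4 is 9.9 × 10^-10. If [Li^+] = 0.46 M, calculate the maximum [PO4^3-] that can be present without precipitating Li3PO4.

Li3PO4(s) ⇌ 3 Li^+ + PO4^3-
Ksp = [Li^+]^3[PO4^3-]
Precipitation begins when Q = Ksp. With [Li^+] = 0.46 M:
9.9 × 10^-10 = (0.46)^3 × [PO4^3-]
[PO4^3-] = (9.9 × 10^-10 / 9.73 x 10^-2) = 1.0 x 10^-8 M

[PO4^3-] = 1.0 × 10^-8 M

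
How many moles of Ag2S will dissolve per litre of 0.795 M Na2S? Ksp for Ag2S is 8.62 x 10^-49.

s = 5.21 × 10^-25 M

Ag2S(s) <=> 2 Ag^+ + S^2-
Ksp = [Ag^+]^2[S^2-]
If s mol/L dissolves here, [Ag^+] = 2s, [S^2-] = 0.795 + s ≈ 0.795 (Ksp is small, so little additional dissolves).
Ksp ≈ (2s)^2 × 0.795
s = 5.21 × 10^-25 M
Check: s = 5.2 x 10^-25 ≪ 0.795, so the approximation is valid.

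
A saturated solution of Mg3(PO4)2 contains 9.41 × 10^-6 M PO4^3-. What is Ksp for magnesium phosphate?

Mg3(PO4)2(s) ⇌ 3 Mg^2+(aq) + 2 PO4^3-(aq)
Stoichiometry gives [Mg^2+] = (3/2)[PO4^3-] = 1.412 × 10^-5 M.
Ksp = [Mg^2+]^3[PO4^3-]^2
Ksp = (1.412 x 10^-5)^3 × (9.41 x 10^-6)^2 = 2.49 × 10^-25

2.49 x 10^-25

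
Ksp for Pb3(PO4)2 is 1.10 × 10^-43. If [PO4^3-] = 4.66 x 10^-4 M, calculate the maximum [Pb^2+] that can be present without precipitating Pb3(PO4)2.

Pb3(PO4)2(s) <=> 3 Pb^2+(aq) + 2 PO4^3-(aq)
Ksp = [Pb^2+]^3[PO4^3-]^2
Precipitation begins when Q = Ksp. With [PO4^3-] = 4.66 x 10^-4 M:
1.10 × 10^-43 = (4.66 x 10^-4)^2 × [Pb^2+]^3
[Pb^2+] = (1.10 × 10^-43 / 2.172 x 10^-7)^(1/3) = 7.97 x 10^-13 M

7.97 × 10^-13 M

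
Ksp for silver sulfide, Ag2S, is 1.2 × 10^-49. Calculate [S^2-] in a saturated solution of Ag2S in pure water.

3.1e-17 M

Ag2S(s) <=> 2 Ag^+ + S^2-
Ksp = [Ag^+]^2[S^2-]
If s mol/L of Ag2S dissolves, [Ag^+] = 2s and [S^2-] = s.
Ksp = (2s)^2s = 4s^3
Solving, s = (1.2 × 10^-49/4)^(1/3) = 3.11 × 10^-17 M
[S^2-] = s = 3.1 × 10^-17 M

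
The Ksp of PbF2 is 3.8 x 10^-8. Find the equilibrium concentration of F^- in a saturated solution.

PbF2(s) ⇌ Pb^2+ + 2 F^-
Ksp = [Pb^2+][F^-]^2
With molar solubility s: [Pb^2+] = s, [F^-] = 2s.
So Ksp = s × (2s)^2 = 4s^3
s = (3.8 x 10^-8 / 4)^(1/3) = 2.12 × 10^-3 M
[F^-] = 2s = 4.2 × 10^-3 M

[F^-] ≈ 4.2 × 10^-3 M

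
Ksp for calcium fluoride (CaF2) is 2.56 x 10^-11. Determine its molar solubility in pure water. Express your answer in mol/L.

CaF2(s) ⇌ Ca^2+ + 2 F^-
Ksp = [Ca^2+][F^-]^2
With molar solubility s: [Ca^2+] = s, [F^-] = 2s.
Ksp = s(2s)^2 = 4s^3
s^3 = 2.56 x 10^-11 / 4, so s = 1.86 × 10^-4 M

1.86e-4 M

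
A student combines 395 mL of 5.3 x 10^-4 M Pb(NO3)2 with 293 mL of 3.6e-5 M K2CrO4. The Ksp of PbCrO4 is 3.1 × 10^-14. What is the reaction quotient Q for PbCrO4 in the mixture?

Total volume = 395 + 293 = 688 mL.
[Pb^2+] = 5.3 × 10^-4 × (395/688) = 3.04 × 10^-4 M
[CrO4^2-] = 3.6 x 10^-5 × (293/688) = 1.53 × 10^-5 M
PbCrO4(s) ⇌ Pb^2+(aq) + CrO4^2-(aq), so Q = [Pb^2+][CrO4^2-]
Q = (3.04 × 10^-4)(1.53 × 10^-5) = 4.7 x 10^-9
Q > Ksp, so PbCrO4 will precipitate.

Q ≈ 4.7e-9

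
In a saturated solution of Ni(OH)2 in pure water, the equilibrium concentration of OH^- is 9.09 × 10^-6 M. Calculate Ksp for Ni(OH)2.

Ni(OH)2(s) <=> Ni^2+(aq) + 2 OH^-(aq)
Stoichiometry gives [Ni^2+] = (1/2)[OH^-] = 4.545 x 10^-6 M.
Ksp = [Ni^2+][OH^-]^2
Ksp = 4.545 × 10^-6 × (9.09 × 10^-6)^2 = 3.76 x 10^-16

Ksp = 3.76 × 10^-16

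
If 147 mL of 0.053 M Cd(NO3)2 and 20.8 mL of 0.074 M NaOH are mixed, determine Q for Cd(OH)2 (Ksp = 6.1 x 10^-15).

Total volume = 147 + 20.8 = 167.8 mL.
[Cd^2+] = 5.3 x 10^-2 × (147/167.8) = 4.64 x 10^-2 M
[OH^-] = 7.4 x 10^-2 × (20.8/167.8) = 9.17 x 10^-3 M
Cd(OH)2(s) <=> Cd^2+ + 2 OH^-, so Q = [Cd^2+][OH^-]^2
Q = (4.64 × 10^-2)(9.17 × 10^-3)^2 = 3.9 x 10^-6
Q > Ksp, so Cd(OH)2 will precipitate.

Q ≈ 3.9e-6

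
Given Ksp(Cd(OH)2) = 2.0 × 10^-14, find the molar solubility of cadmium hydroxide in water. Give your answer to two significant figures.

Cd(OH)2(s) ⇌ Cd^2+ + 2 OH^-
Ksp = [Cd^2+][OH^-]^2
For each mole of Cd(OH)2 that dissolves: [Cd^2+] = s, [OH^-] = 2s.
Substituting: Ksp = s(2s)^2 = 4s^3
s = (2.0 × 10^-14 / 4)^(1/3) = 1.7 × 10^-5 M

1.7 × 10^-5 M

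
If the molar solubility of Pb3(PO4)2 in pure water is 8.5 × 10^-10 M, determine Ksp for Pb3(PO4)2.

Pb3(PO4)2(s) <=> 3 Pb^2+ + 2 PO4^3-
With molar solubility s: [Pb^2+] = 3s, [PO4^3-] = 2s.
Ksp = [Pb^2+]^3[PO4^3-]^2
So Ksp = (3s)^3 × (2s)^2 = 108s^5
Ksp = 108 × (8.5 × 10^-10)^5 = 4.8 × 10^-44

4.8e-44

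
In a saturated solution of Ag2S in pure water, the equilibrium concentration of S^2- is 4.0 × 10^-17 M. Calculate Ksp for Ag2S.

Ag2S(s) <=> 2 Ag^+(aq) + S^2-(aq)
Stoichiometry gives [Ag^+] = (2/1)[S^2-] = 8.00 x 10^-17 M.
Ksp = [Ag^+]^2[S^2-]
Ksp = (8.00 × 10^-17)^2 × 4.0 x 10^-17 = 2.6 x 10^-49

Ksp = 2.6e-49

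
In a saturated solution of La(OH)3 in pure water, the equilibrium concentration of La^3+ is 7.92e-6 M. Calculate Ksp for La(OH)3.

La(OH)3(s) ⇌ La^3+ + 3 OH^-
Stoichiometry gives [OH^-] = (3/1)[La^3+] = 2.376 × 10^-5 M.
Ksp = [La^3+][OH^-]^3
Ksp = 7.92 × 10^-6 × (2.376 × 10^-5)^3 = 1.06 x 10^-19

Ksp ≈ 1.06 × 10^-19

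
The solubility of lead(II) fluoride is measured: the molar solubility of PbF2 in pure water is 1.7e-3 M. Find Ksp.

Ksp = 2.0e-8

PbF2(s) <=> Pb^2+(aq) + 2 F^-(aq)
If s mol/L of PbF2 dissolves, [Pb^2+] = s and [F^-] = 2s.
Ksp = [Pb^2+][F^-]^2
Ksp = s(2s)^2 = 4s^3
With s = 1.7 × 10^-3: Ksp = 2.0 × 10^-8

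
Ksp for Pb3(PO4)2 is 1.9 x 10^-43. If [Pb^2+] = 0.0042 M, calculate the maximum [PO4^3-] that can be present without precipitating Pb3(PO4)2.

1.6 × 10^-18 M

Pb3(PO4)2(s) <=> 3 Pb^2+(aq) + 2 PO4^3-(aq)
Ksp = [Pb^2+]^3[PO4^3-]^2
Precipitation begins when Q = Ksp. With [Pb^2+] = 0.0042 M:
1.9 x 10^-43 = (0.0042)^3 × [PO4^3-]^2
[PO4^3-] = (1.9 x 10^-43 / 7.41 × 10^-8)^(1/2) = 1.6 × 10^-18 M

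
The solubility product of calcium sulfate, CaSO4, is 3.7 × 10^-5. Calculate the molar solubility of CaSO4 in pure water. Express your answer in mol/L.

CaSO4(s) ⇌ Ca^2+ + SO4^2-
Ksp = [Ca^2+][SO4^2-]
With molar solubility s: [Ca^2+] = s, [SO4^2-] = s.
Ksp = s^2
s = (3.7 × 10^-5)^(1/2) = 6.1 × 10^-3 M

6.1 × 10^-3 M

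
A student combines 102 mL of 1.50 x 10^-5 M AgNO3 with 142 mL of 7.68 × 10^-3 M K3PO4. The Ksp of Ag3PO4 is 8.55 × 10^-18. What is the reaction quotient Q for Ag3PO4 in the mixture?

1.10e-18

Total volume = 102 + 142 = 244 mL.
[Ag^+] = 1.50 × 10^-5 × (102/244) = 6.270 x 10^-6 M
[PO4^3-] = 7.68 × 10^-3 × (142/244) = 4.470 × 10^-3 M
Ag3PO4(s) ⇌ 3 Ag^+(aq) + PO4^3-(aq), so Q = [Ag^+]^3[PO4^3-]
Q = (6.270 x 10^-6)^3(4.470 × 10^-3) = 1.10 x 10^-18
Q < Ksp, so no precipitate of Ag3PO4 forms.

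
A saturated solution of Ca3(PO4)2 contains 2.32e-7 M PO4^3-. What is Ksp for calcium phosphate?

Ksp ≈ 2.27e-33

Ca3(PO4)2(s) ⇌ 3 Ca^2+(aq) + 2 PO4^3-(aq)
Stoichiometry gives [Ca^2+] = (3/2)[PO4^3-] = 3.480 × 10^-7 M.
Ksp = [Ca^2+]^3[PO4^3-]^2
Ksp = (3.480 × 10^-7)^3 × (2.32 × 10^-7)^2 = 2.27 × 10^-33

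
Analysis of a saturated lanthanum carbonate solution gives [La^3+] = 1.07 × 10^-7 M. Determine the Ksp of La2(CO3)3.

Ksp = 4.73e-35

La2(CO3)3(s) ⇌ 2 La^3+ + 3 CO3^2-
Stoichiometry gives [CO3^2-] = (3/2)[La^3+] = 1.605 × 10^-7 M.
Ksp = [La^3+]^2[CO3^2-]^3
Ksp = (1.07 × 10^-7)^2 × (1.605 x 10^-7)^3 = 4.73 × 10^-35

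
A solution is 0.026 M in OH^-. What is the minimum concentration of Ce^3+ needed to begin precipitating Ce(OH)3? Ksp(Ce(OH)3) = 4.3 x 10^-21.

Ce(OH)3(s) ⇌ Ce^3+ + 3 OH^-
Ksp = [Ce^3+][OH^-]^3
Precipitation begins when Q = Ksp. With [OH^-] = 0.026 M:
4.3 x 10^-21 = (0.026)^3 × [Ce^3+]
[Ce^3+] = (4.3 x 10^-21 / 1.76 x 10^-5) = 2.4 × 10^-16 M

2.4e-16 M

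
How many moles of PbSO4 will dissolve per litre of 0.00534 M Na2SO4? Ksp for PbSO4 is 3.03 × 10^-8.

PbSO4(s) ⇌ Pb^2+(aq) + SO4^2-(aq)
Ksp = [Pb^2+][SO4^2-]
If s mol/L dissolves here, [Pb^2+] = s, [SO4^2-] = 0.00534 + s ≈ 0.00534 (Ksp is small, so little additional dissolves).
Ksp ≈ s × 0.00534
s = 5.67 × 10^-6 M
Check: s = 5.7 × 10^-6 ≪ 0.00534, so the approximation is valid.

s = 5.67e-6 M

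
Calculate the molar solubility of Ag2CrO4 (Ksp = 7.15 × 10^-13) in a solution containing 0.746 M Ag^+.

s = 1.28 × 10^-12 M

Ag2CrO4(s) ⇌ 2 Ag^+ + CrO4^2-
Ksp = [Ag^+]^2[CrO4^2-]
Let s = moles of Ag2CrO4 that dissolve per litre. [Ag^+] = 0.746 + 2s ≈ 0.746, [CrO4^2-] = s (common-ion effect: Ag^+ is already 0.746 M).
Ksp ≈ (0.746)^2 × s
s = 1.28 × 10^-12 M
Check: 2s = 2.6 × 10^-12 ≪ 0.746, so the approximation is valid.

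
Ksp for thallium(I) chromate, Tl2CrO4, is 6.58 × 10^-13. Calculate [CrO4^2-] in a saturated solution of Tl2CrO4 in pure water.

Tl2CrO4(s) <=> 2 Tl^+(aq) + CrO4^2-(aq)
Ksp = [Tl^+]^2[CrO4^2-]
If s mol/L of Tl2CrO4 dissolves, [Tl^+] = 2s and [CrO4^2-] = s.
So Ksp = (2s)^2 × s = 4s^3
s = (6.58 × 10^-13 / 4)^(1/3) = 5.479 × 10^-5 M
[CrO4^2-] = s = 5.48 x 10^-5 M

5.48e-5 M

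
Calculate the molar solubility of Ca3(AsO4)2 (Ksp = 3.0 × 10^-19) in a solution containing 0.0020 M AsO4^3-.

s = 1.4e-5 M

Ca3(AsO4)2(s) ⇌ 3 Ca^2+(aq) + 2 AsO4^3-(aq)
Ksp = [Ca^2+]^3[AsO4^3-]^2
If s mol/L dissolves here, [Ca^2+] = 3s, [AsO4^3-] = 0.0020 + 2s ≈ 0.0020 (Ksp is small, so little additional dissolves).
Ksp ≈ (3s)^3 × (0.0020)^2
s = 1.4 x 10^-5 M
Check: 2s = 2.8 x 10^-5 ≪ 0.0020, so the approximation is valid.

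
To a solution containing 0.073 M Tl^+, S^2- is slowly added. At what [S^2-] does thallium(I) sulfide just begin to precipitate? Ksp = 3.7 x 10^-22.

[S^2-] = 6.9 × 10^-20 M

Tl2S(s) ⇌ 2 Tl^+ + S^2-
Ksp = [Tl^+]^2[S^2-]
Precipitation begins when Q = Ksp. With [Tl^+] = 0.073 M:
3.7 x 10^-22 = (0.073)^2 × [S^2-]
[S^2-] = (3.7 x 10^-22 / 5.33 × 10^-3) = 6.9 × 10^-20 M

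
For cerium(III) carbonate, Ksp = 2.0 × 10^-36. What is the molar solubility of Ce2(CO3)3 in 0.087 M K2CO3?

Ce2(CO3)3(s) ⇌ 2 Ce^3+ + 3 CO3^2-
Ksp = [Ce^3+]^2[CO3^2-]^3
Let s = moles of Ce2(CO3)3 that dissolve per litre. [Ce^3+] = 2s, [CO3^2-] = 0.087 + 3s ≈ 0.087 (Ksp is small, so little additional dissolves).
Ksp ≈ (2s)^2 × (0.087)^3
s = 2.8 × 10^-17 M
Check: 3s = 8.3 x 10^-17 ≪ 0.087, so the approximation is valid.

2.8e-17 M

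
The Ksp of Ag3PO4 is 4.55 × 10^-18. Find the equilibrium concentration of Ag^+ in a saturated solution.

[Ag^+] = 6.08 × 10^-5 M

Ag3PO4(s) ⇌ 3 Ag^+ + PO4^3-
Ksp = [Ag^+]^3[PO4^3-]
Let s = molar solubility. Then [Ag^+] = 3s and [PO4^3-] = s.
So Ksp = (3s)^3 × s = 27s^4
s^4 = 4.55 × 10^-18 / 27, so s = 2.026 x 10^-5 M
[Ag^+] = 3s = 6.08 × 10^-5 M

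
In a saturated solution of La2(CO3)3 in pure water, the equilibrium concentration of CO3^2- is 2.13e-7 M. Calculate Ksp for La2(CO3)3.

La2(CO3)3(s) <=> 2 La^3+(aq) + 3 CO3^2-(aq)
Stoichiometry gives [La^3+] = (2/3)[CO3^2-] = 1.420 × 10^-7 M.
Ksp = [La^3+]^2[CO3^2-]^3
Ksp = (1.420 × 10^-7)^2 × (2.13 × 10^-7)^3 = 1.95 x 10^-34

Ksp ≈ 1.95 × 10^-34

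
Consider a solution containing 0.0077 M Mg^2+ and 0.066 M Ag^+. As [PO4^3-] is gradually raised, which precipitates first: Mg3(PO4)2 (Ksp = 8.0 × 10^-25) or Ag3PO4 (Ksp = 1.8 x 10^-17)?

Each salt begins to precipitate when Q = Ksp, i.e. when [PO4^3-] reaches its threshold.
For Mg3(PO4)2: 8.0 × 10^-25 = (0.0077)^3 × [PO4^3-]^2  ⇒  [PO4^3-] = 1.3 × 10^-9 M.
For Ag3PO4: 1.8 x 10^-17 = (0.066)^3 × [PO4^3-]  ⇒  [PO4^3-] = 6.3 × 10^-14 M.
The salt with the lower threshold [PO4^3-] precipitates first: Ag3PO4.

Ag3PO4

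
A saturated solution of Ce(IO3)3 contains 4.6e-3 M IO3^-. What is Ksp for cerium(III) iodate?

1.5 x 10^-10

Ce(IO3)3(s) ⇌ Ce^3+(aq) + 3 IO3^-(aq)
Stoichiometry gives [Ce^3+] = (1/3)[IO3^-] = 1.53 × 10^-3 M.
Ksp = [Ce^3+][IO3^-]^3
Ksp = 1.53 × 10^-3 × (4.6 x 10^-3)^3 = 1.5 × 10^-10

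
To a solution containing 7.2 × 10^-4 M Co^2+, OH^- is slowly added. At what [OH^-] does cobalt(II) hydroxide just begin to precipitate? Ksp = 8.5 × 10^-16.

1.1 x 10^-6 M

Co(OH)2(s) <=> Co^2+(aq) + 2 OH^-(aq)
Ksp = [Co^2+][OH^-]^2
Precipitation begins when Q = Ksp. With [Co^2+] = 7.2 × 10^-4 M:
8.5 × 10^-16 = (7.2 × 10^-4) × [OH^-]^2
[OH^-] = (8.5 × 10^-16 / 7.2 × 10^-4)^(1/2) = 1.1 × 10^-6 M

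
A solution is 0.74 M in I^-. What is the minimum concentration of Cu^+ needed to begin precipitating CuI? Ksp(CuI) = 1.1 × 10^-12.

[Cu^+] ≈ 1.5e-12 M

CuI(s) ⇌ Cu^+ + I^-
Ksp = [Cu^+][I^-]
Precipitation begins when Q = Ksp. With [I^-] = 0.74 M:
1.1 × 10^-12 = (0.74) × [Cu^+]
[Cu^+] = (1.1 × 10^-12 / 7.4 × 10^-1) = 1.5 × 10^-12 M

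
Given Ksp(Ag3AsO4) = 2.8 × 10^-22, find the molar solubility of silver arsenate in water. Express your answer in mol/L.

Ag3AsO4(s) <=> 3 Ag^+ + AsO4^3-
Ksp = [Ag^+]^3[AsO4^3-]
Let s = molar solubility. Then [Ag^+] = 3s and [AsO4^3-] = s.
Ksp = (3s)^3s = 27s^4
s^4 = 2.8 × 10^-22 / 27, so s = 1.8 × 10^-6 M

1.8 x 10^-6 M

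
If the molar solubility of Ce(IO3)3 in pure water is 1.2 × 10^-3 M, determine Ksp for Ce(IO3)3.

Ce(IO3)3(s) ⇌ Ce^3+(aq) + 3 IO3^-(aq)
For each mole of Ce(IO3)3 that dissolves: [Ce^3+] = s, [IO3^-] = 3s.
Ksp = [Ce^3+][IO3^-]^3
Substituting: Ksp = s(3s)^3 = 27s^4
With s = 1.2 × 10^-3: Ksp = 5.6 x 10^-11

Ksp = 5.6e-11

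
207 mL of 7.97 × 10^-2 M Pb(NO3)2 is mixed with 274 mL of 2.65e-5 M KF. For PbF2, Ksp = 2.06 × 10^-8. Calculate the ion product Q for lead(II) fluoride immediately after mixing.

7.82 × 10^-12

Total volume = 207 + 274 = 481 mL.
[Pb^2+] = 7.97 × 10^-2 × (207/481) = 3.430 × 10^-2 M
[F^-] = 2.65 × 10^-5 × (274/481) = 1.510 × 10^-5 M
PbF2(s) ⇌ Pb^2+ + 2 F^-, so Q = [Pb^2+][F^-]^2
Q = (3.430 × 10^-2)(1.510 × 10^-5)^2 = 7.82 × 10^-12
Q < Ksp, so no precipitate of PbF2 forms.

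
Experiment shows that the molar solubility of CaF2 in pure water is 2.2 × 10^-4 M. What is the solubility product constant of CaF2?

Ksp = 4.3e-11

CaF2(s) ⇌ Ca^2+(aq) + 2 F^-(aq)
With molar solubility s: [Ca^2+] = s, [F^-] = 2s.
Ksp = [Ca^2+][F^-]^2
So Ksp = s × (2s)^2 = 4s^3
With s = 2.2 x 10^-4: Ksp = 4.3 x 10^-11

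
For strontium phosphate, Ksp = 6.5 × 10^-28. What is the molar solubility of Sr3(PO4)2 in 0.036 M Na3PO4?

Sr3(PO4)2(s) <=> 3 Sr^2+(aq) + 2 PO4^3-(aq)
Ksp = [Sr^2+]^3[PO4^3-]^2
Let s be the molar solubility in this solution. [Sr^2+] = 3s, [PO4^3-] = 0.036 + 2s ≈ 0.036 (Ksp is small, so little additional dissolves).
Ksp ≈ (3s)^3 × (0.036)^2
s = 2.6 × 10^-9 M
Check: 2s = 5.3 × 10^-9 ≪ 0.036, so the approximation is valid.

s = 2.6e-9 M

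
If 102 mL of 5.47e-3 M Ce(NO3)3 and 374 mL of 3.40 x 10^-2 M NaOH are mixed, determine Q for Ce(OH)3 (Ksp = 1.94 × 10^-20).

Total volume = 102 + 374 = 476 mL.
[Ce^3+] = 5.47 x 10^-3 × (102/476) = 1.172 × 10^-3 M
[OH^-] = 3.40 × 10^-2 × (374/476) = 2.671 × 10^-2 M
Ce(OH)3(s) <=> Ce^3+(aq) + 3 OH^-(aq), so Q = [Ce^3+][OH^-]^3
Q = (1.172 x 10^-3)(2.671 × 10^-2)^3 = 2.23 × 10^-8
Q > Ksp, so Ce(OH)3 will precipitate.

2.23 × 10^-8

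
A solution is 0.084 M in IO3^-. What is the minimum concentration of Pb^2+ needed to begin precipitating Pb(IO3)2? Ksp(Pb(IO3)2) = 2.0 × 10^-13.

[Pb^2+] = 2.8 x 10^-11 M

Pb(IO3)2(s) <=> Pb^2+(aq) + 2 IO3^-(aq)
Ksp = [Pb^2+][IO3^-]^2
Precipitation begins when Q = Ksp. With [IO3^-] = 0.084 M:
2.0 × 10^-13 = (0.084)^2 × [Pb^2+]
[Pb^2+] = (2.0 × 10^-13 / 7.06 × 10^-3) = 2.8 × 10^-11 M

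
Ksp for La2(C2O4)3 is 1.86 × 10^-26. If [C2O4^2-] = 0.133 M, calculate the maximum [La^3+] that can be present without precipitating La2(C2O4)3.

La2(C2O4)3(s) ⇌ 2 La^3+(aq) + 3 C2O4^2-(aq)
Ksp = [La^3+]^2[C2O4^2-]^3
Precipitation begins when Q = Ksp. With [C2O4^2-] = 0.133 M:
1.86 × 10^-26 = (0.133)^3 × [La^3+]^2
[La^3+] = (1.86 × 10^-26 / 2.353 × 10^-3)^(1/2) = 2.81 × 10^-12 M

2.81e-12 M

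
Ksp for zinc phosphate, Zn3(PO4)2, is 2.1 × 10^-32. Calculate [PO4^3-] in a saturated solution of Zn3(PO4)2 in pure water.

Zn3(PO4)2(s) ⇌ 3 Zn^2+(aq) + 2 PO4^3-(aq)
Ksp = [Zn^2+]^3[PO4^3-]^2
If s mol/L of Zn3(PO4)2 dissolves, [Zn^2+] = 3s and [PO4^3-] = 2s.
Ksp = (3s)^3(2s)^2 = 108s^5
s^5 = 2.1 × 10^-32 / 108, so s = 1.81 × 10^-7 M
[PO4^3-] = 2s = 3.6 × 10^-7 M

3.6 x 10^-7 M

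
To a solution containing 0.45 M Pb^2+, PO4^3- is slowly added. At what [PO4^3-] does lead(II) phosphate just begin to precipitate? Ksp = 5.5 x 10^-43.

Pb3(PO4)2(s) ⇌ 3 Pb^2+(aq) + 2 PO4^3-(aq)
Ksp = [Pb^2+]^3[PO4^3-]^2
Precipitation begins when Q = Ksp. With [Pb^2+] = 0.45 M:
5.5 x 10^-43 = (0.45)^3 × [PO4^3-]^2
[PO4^3-] = (5.5 x 10^-43 / 9.11 x 10^-2)^(1/2) = 2.5 x 10^-21 M

2.5 × 10^-21 M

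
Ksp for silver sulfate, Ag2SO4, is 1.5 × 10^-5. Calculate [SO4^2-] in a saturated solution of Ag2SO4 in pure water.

1.6 × 10^-2 M

Ag2SO4(s) ⇌ 2 Ag^+ + SO4^2-
Ksp = [Ag^+]^2[SO4^2-]
Let s = molar solubility. Then [Ag^+] = 2s and [SO4^2-] = s.
Ksp = (2s)^2s = 4s^3
Solving, s = (1.5 × 10^-5/4)^(1/3) = 1.55 × 10^-2 M
[SO4^2-] = s = 1.6 × 10^-2 M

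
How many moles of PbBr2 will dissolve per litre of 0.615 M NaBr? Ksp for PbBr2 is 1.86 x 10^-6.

s = 4.92 × 10^-6 M

PbBr2(s) ⇌ Pb^2+(aq) + 2 Br^-(aq)
Ksp = [Pb^2+][Br^-]^2
If s mol/L dissolves here, [Pb^2+] = s, [Br^-] = 0.615 + 2s ≈ 0.615 (common-ion effect: Br^- is already 0.615 M).
Ksp ≈ s × (0.615)^2
s = 4.92 × 10^-6 M
Check: 2s = 9.8 × 10^-6 ≪ 0.615, so the approximation is valid.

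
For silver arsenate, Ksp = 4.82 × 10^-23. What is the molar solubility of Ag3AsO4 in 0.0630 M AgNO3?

s ≈ 1.93e-19 M

Ag3AsO4(s) ⇌ 3 Ag^+ + AsO4^3-
Ksp = [Ag^+]^3[AsO4^3-]
Let s be the molar solubility in this solution. [Ag^+] = 0.0630 + 3s ≈ 0.0630, [AsO4^3-] = s (Ksp is small, so little additional dissolves).
Ksp ≈ (0.0630)^3 × s
s = 1.93 x 10^-19 M
Check: 3s = 5.8 × 10^-19 ≪ 0.0630, so the approximation is valid.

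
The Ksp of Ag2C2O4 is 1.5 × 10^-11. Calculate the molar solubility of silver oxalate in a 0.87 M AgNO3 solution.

Ag2C2O4(s) ⇌ 2 Ag^+(aq) + C2O4^2-(aq)
Ksp = [Ag^+]^2[C2O4^2-]
Let s be the molar solubility in this solution. [Ag^+] = 0.87 + 2s ≈ 0.87, [C2O4^2-] = s (Ksp is small, so little additional dissolves).
Ksp ≈ (0.87)^2 × s
s = 2.0 × 10^-11 M
Check: 2s = 4.0 × 10^-11 ≪ 0.87, so the approximation is valid.

s = 2.0e-11 M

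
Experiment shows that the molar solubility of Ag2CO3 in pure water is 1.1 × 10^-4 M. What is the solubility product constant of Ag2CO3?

Ksp ≈ 5.3e-12

Ag2CO3(s) ⇌ 2 Ag^+(aq) + CO3^2-(aq)
Let s = molar solubility. Then [Ag^+] = 2s and [CO3^2-] = s.
Ksp = [Ag^+]^2[CO3^2-]
Ksp = (2s)^2s = 4s^3
With s = 1.1 x 10^-4: Ksp = 5.3 × 10^-12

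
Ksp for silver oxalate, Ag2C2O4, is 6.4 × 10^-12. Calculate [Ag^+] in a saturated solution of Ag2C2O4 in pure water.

[Ag^+] = 2.3 × 10^-4 M

Ag2C2O4(s) <=> 2 Ag^+(aq) + C2O4^2-(aq)
Ksp = [Ag^+]^2[C2O4^2-]
Let s = molar solubility. Then [Ag^+] = 2s and [C2O4^2-] = s.
Ksp = (2s)^2s = 4s^3
Solving, s = (6.4 × 10^-12/4)^(1/3) = 1.17 × 10^-4 M
[Ag^+] = 2s = 2.3 × 10^-4 M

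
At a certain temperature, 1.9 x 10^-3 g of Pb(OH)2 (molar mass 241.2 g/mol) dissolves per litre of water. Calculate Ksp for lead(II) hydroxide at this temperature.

Molar solubility s = (1.9 x 10^-3 g/L) / (241.2 g/mol) = 7.88 x 10^-6 M.
Pb(OH)2(s) ⇌ Pb^2+(aq) + 2 OH^-(aq)
Let s = molar solubility. Then [Pb^2+] = s and [OH^-] = 2s.
Ksp = [Pb^2+][OH^-]^2
So Ksp = s × (2s)^2 = 4s^3
With s = 7.88 × 10^-6: Ksp = 2.0 × 10^-15

Ksp = 2.0 x 10^-15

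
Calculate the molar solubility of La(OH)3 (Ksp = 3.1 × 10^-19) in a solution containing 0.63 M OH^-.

La(OH)3(s) ⇌ La^3+ + 3 OH^-
Ksp = [La^3+][OH^-]^3
Let s = moles of La(OH)3 that dissolve per litre. [La^3+] = s, [OH^-] = 0.63 + 3s ≈ 0.63 (since the OH^- already present dominates).
Ksp ≈ s × (0.63)^3
s = 1.2 × 10^-18 M
Check: 3s = 3.7 × 10^-18 ≪ 0.63, so the approximation is valid.

s = 1.2e-18 M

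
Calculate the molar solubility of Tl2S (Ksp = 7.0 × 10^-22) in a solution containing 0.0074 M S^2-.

s ≈ 1.5 × 10^-10 M

Tl2S(s) ⇌ 2 Tl^+(aq) + S^2-(aq)
Ksp = [Tl^+]^2[S^2-]
Let s = moles of Tl2S that dissolve per litre. [Tl^+] = 2s, [S^2-] = 0.0074 + s ≈ 0.0074 (since the S^2- already present dominates).
Ksp ≈ (2s)^2 × 0.0074
s = 1.5 × 10^-10 M
Check: s = 1.5 × 10^-10 ≪ 0.0074, so the approximation is valid.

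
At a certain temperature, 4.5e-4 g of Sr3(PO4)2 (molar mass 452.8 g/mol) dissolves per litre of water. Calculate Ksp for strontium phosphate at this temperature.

Ksp = 1.0e-28

Molar solubility s = (4.5 x 10^-4 g/L) / (452.8 g/mol) = 9.94 × 10^-7 M.
Sr3(PO4)2(s) <=> 3 Sr^2+(aq) + 2 PO4^3-(aq)
Let s = molar solubility. Then [Sr^2+] = 3s and [PO4^3-] = 2s.
Ksp = [Sr^2+]^3[PO4^3-]^2
So Ksp = (3s)^3 × (2s)^2 = 108s^5
Ksp = 108 × (9.94 x 10^-7)^5 = 1.0 × 10^-28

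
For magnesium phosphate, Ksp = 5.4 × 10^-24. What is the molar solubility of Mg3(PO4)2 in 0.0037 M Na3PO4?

2.4 × 10^-7 M

Mg3(PO4)2(s) ⇌ 3 Mg^2+ + 2 PO4^3-
Ksp = [Mg^2+]^3[PO4^3-]^2
Let s be the molar solubility in this solution. [Mg^2+] = 3s, [PO4^3-] = 0.0037 + 2s ≈ 0.0037 (Ksp is small, so little additional dissolves).
Ksp ≈ (3s)^3 × (0.0037)^2
s = 2.4 x 10^-7 M
Check: 2s = 4.9 x 10^-7 ≪ 0.0037, so the approximation is valid.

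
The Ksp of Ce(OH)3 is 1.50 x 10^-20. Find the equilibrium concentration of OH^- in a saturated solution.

Ce(OH)3(s) ⇌ Ce^3+(aq) + 3 OH^-(aq)
Ksp = [Ce^3+][OH^-]^3
If s mol/L of Ce(OH)3 dissolves, [Ce^3+] = s and [OH^-] = 3s.
Substituting: Ksp = s(3s)^3 = 27s^4
s = (1.50 x 10^-20 / 27)^(1/4) = 4.855 × 10^-6 M
[OH^-] = 3s = 1.46 × 10^-5 M

1.46 x 10^-5 M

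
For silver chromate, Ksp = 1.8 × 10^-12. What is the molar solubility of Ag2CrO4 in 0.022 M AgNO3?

3.7 × 10^-9 M

Ag2CrO4(s) <=> 2 Ag^+ + CrO4^2-
Ksp = [Ag^+]^2[CrO4^2-]
If s mol/L dissolves here, [Ag^+] = 0.022 + 2s ≈ 0.022, [CrO4^2-] = s (since Ag^+ from AgNO3 dominates).
Ksp ≈ (0.022)^2 × s
s = 3.7 x 10^-9 M
Check: 2s = 7.4 x 10^-9 ≪ 0.022, so the approximation is valid.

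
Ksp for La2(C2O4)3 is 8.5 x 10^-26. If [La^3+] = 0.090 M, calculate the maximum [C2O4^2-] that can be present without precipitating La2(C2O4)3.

La2(C2O4)3(s) ⇌ 2 La^3+ + 3 C2O4^2-
Ksp = [La^3+]^2[C2O4^2-]^3
Precipitation begins when Q = Ksp. With [La^3+] = 0.090 M:
8.5 x 10^-26 = (0.090)^2 × [C2O4^2-]^3
[C2O4^2-] = (8.5 x 10^-26 / 8.10 × 10^-3)^(1/3) = 2.2 × 10^-8 M

[C2O4^2-] = 2.2e-8 M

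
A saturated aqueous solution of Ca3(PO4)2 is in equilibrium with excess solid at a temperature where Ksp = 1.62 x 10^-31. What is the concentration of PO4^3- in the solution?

Ca3(PO4)2(s) ⇌ 3 Ca^2+ + 2 PO4^3-
Ksp = [Ca^2+]^3[PO4^3-]^2
If s mol/L of Ca3(PO4)2 dissolves, [Ca^2+] = 3s and [PO4^3-] = 2s.
So Ksp = (3s)^3 × (2s)^2 = 108s^5
Solving, s = (1.62 x 10^-31/108)^(1/5) = 2.724 × 10^-7 M
[PO4^3-] = 2s = 5.45 × 10^-7 M

5.45 × 10^-7 M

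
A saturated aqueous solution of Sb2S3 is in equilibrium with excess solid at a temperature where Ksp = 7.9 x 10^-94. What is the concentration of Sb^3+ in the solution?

[Sb^3+] ≈ 1.9e-19 M

Sb2S3(s) <=> 2 Sb^3+ + 3 S^2-
Ksp = [Sb^3+]^2[S^2-]^3
For each mole of Sb2S3 that dissolves: [Sb^3+] = 2s, [S^2-] = 3s.
So Ksp = (2s)^2 × (3s)^3 = 108s^5
s^5 = 7.9 x 10^-94 / 108, so s = 9.39 x 10^-20 M
[Sb^3+] = 2s = 1.9 × 10^-19 M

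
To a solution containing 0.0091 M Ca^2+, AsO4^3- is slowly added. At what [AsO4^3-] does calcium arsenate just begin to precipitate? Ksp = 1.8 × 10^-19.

Ca3(AsO4)2(s) ⇌ 3 Ca^2+ + 2 AsO4^3-
Ksp = [Ca^2+]^3[AsO4^3-]^2
Precipitation begins when Q = Ksp. With [Ca^2+] = 0.0091 M:
1.8 × 10^-19 = (0.0091)^3 × [AsO4^3-]^2
[AsO4^3-] = (1.8 × 10^-19 / 7.54 × 10^-7)^(1/2) = 4.9 × 10^-7 M

4.9 x 10^-7 M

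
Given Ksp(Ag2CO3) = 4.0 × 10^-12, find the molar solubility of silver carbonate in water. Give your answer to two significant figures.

Ag2CO3(s) ⇌ 2 Ag^+ + CO3^2-
Ksp = [Ag^+]^2[CO3^2-]
With molar solubility s: [Ag^+] = 2s, [CO3^2-] = s.
Substituting: Ksp = (2s)^2s = 4s^3
Solving, s = (4.0 × 10^-12/4)^(1/3) = 1.0 x 10^-4 M

1.0e-4 M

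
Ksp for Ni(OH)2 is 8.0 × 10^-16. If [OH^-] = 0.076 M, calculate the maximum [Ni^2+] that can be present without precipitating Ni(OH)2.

[Ni^2+] = 1.4 x 10^-13 M

Ni(OH)2(s) <=> Ni^2+(aq) + 2 OH^-(aq)
Ksp = [Ni^2+][OH^-]^2
Precipitation begins when Q = Ksp. With [OH^-] = 0.076 M:
8.0 × 10^-16 = (0.076)^2 × [Ni^2+]
[Ni^2+] = (8.0 × 10^-16 / 5.78 × 10^-3) = 1.4 x 10^-13 M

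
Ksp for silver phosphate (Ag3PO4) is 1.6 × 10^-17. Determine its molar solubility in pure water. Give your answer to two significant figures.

2.8 × 10^-5 M

Ag3PO4(s) ⇌ 3 Ag^+(aq) + PO4^3-(aq)
Ksp = [Ag^+]^3[PO4^3-]
With molar solubility s: [Ag^+] = 3s, [PO4^3-] = s.
Substituting: Ksp = (3s)^3s = 27s^4
s^4 = 1.6 × 10^-17 / 27, so s = 2.8 × 10^-5 M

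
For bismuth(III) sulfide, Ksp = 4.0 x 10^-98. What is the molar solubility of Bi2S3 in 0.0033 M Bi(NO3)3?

s ≈ 5.1e-32 M

Bi2S3(s) <=> 2 Bi^3+(aq) + 3 S^2-(aq)
Ksp = [Bi^3+]^2[S^2-]^3
Let s be the molar solubility in this solution. [Bi^3+] = 0.0033 + 2s ≈ 0.0033, [S^2-] = 3s (since Bi^3+ from Bi(NO3)3 dominates).
Ksp ≈ (0.0033)^2 × (3s)^3
s = 5.1 x 10^-32 M
Check: 2s = 1.0 x 10^-31 ≪ 0.0033, so the approximation is valid.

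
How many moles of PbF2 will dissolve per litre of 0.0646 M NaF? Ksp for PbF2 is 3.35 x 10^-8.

s ≈ 8.03 × 10^-6 M

PbF2(s) ⇌ Pb^2+ + 2 F^-
Ksp = [Pb^2+][F^-]^2
If s mol/L dissolves here, [Pb^2+] = s, [F^-] = 0.0646 + 2s ≈ 0.0646 (common-ion effect: F^- is already 0.0646 M).
Ksp ≈ s × (0.0646)^2
s = 8.03 × 10^-6 M
Check: 2s = 1.6 × 10^-5 ≪ 0.0646, so the approximation is valid.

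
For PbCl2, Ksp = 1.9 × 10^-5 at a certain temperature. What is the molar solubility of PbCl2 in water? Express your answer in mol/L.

PbCl2(s) <=> Pb^2+ + 2 Cl^-
Ksp = [Pb^2+][Cl^-]^2
If s mol/L of PbCl2 dissolves, [Pb^2+] = s and [Cl^-] = 2s.
So Ksp = s × (2s)^2 = 4s^3
s = (1.9 × 10^-5 / 4)^(1/3) = 1.7 × 10^-2 M

s = 1.7e-2 M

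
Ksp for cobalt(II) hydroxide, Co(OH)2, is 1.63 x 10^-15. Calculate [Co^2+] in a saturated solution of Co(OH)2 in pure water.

7.41 × 10^-6 M

Co(OH)2(s) ⇌ Co^2+(aq) + 2 OH^-(aq)
Ksp = [Co^2+][OH^-]^2
Let s = molar solubility. Then [Co^2+] = s and [OH^-] = 2s.
Substituting: Ksp = s(2s)^2 = 4s^3
s^3 = 1.63 x 10^-15 / 4, so s = 7.414 × 10^-6 M
[Co^2+] = s = 7.41 x 10^-6 M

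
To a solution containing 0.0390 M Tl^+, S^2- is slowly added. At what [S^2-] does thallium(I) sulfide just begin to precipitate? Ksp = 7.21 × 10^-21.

[S^2-] ≈ 4.74 × 10^-18 M

Tl2S(s) <=> 2 Tl^+(aq) + S^2-(aq)
Ksp = [Tl^+]^2[S^2-]
Precipitation begins when Q = Ksp. With [Tl^+] = 0.0390 M:
7.21 × 10^-21 = (0.0390)^2 × [S^2-]
[S^2-] = (7.21 × 10^-21 / 1.521 x 10^-3) = 4.74 x 10^-18 M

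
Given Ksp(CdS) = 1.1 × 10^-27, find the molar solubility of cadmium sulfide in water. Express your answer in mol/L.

CdS(s) ⇌ Cd^2+(aq) + S^2-(aq)
Ksp = [Cd^2+][S^2-]
If s mol/L of CdS dissolves, [Cd^2+] = s and [S^2-] = s.
Ksp = s^2
s = (1.1 × 10^-27)^(1/2) = 3.3 × 10^-14 M

s = 3.3e-14 M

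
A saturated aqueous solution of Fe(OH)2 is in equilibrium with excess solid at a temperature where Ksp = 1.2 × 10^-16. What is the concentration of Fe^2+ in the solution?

Fe(OH)2(s) <=> Fe^2+(aq) + 2 OH^-(aq)
Ksp = [Fe^2+][OH^-]^2
For each mole of Fe(OH)2 that dissolves: [Fe^2+] = s, [OH^-] = 2s.
Substituting: Ksp = s(2s)^2 = 4s^3
s^3 = 1.2 × 10^-16 / 4, so s = 3.11 × 10^-6 M
[Fe^2+] = s = 3.1 × 10^-6 M

[Fe^2+] ≈ 3.1e-6 M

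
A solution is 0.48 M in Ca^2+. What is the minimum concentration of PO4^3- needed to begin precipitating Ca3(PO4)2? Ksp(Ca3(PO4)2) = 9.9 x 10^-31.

3.0 × 10^-15 M

Ca3(PO4)2(s) ⇌ 3 Ca^2+(aq) + 2 PO4^3-(aq)
Ksp = [Ca^2+]^3[PO4^3-]^2
Precipitation begins when Q = Ksp. With [Ca^2+] = 0.48 M:
9.9 x 10^-31 = (0.48)^3 × [PO4^3-]^2
[PO4^3-] = (9.9 x 10^-31 / 1.11 × 10^-1)^(1/2) = 3.0 x 10^-15 M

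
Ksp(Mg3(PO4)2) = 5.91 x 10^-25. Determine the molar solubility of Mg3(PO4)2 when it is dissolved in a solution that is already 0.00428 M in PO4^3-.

Mg3(PO4)2(s) ⇌ 3 Mg^2+ + 2 PO4^3-
Ksp = [Mg^2+]^3[PO4^3-]^2
Let s be the molar solubility in this solution. [Mg^2+] = 3s, [PO4^3-] = 0.00428 + 2s ≈ 0.00428 (Ksp is small, so little additional dissolves).
Ksp ≈ (3s)^3 × (0.00428)^2
s = 1.06 × 10^-7 M
Check: 2s = 2.1 × 10^-7 ≪ 0.00428, so the approximation is valid.

1.06 × 10^-7 M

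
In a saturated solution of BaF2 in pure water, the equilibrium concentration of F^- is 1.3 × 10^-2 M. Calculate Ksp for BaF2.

BaF2(s) <=> Ba^2+(aq) + 2 F^-(aq)
Stoichiometry gives [Ba^2+] = (1/2)[F^-] = 6.50 × 10^-3 M.
Ksp = [Ba^2+][F^-]^2
Ksp = 6.50 x 10^-3 × (1.3 × 10^-2)^2 = 1.1 × 10^-6

Ksp ≈ 1.1e-6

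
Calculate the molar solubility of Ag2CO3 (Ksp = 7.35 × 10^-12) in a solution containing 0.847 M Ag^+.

s ≈ 1.02e-11 M

Ag2CO3(s) <=> 2 Ag^+(aq) + CO3^2-(aq)
Ksp = [Ag^+]^2[CO3^2-]
Let s be the molar solubility in this solution. [Ag^+] = 0.847 + 2s ≈ 0.847, [CO3^2-] = s (common-ion effect: Ag^+ is already 0.847 M).
Ksp ≈ (0.847)^2 × s
s = 1.02 × 10^-11 M
Check: 2s = 2.0 × 10^-11 ≪ 0.847, so the approximation is valid.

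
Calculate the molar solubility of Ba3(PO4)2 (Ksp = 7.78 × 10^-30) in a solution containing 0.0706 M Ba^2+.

s = 7.43 × 10^-14 M

Ba3(PO4)2(s) ⇌ 3 Ba^2+(aq) + 2 PO4^3-(aq)
Ksp = [Ba^2+]^3[PO4^3-]^2
If s mol/L dissolves here, [Ba^2+] = 0.0706 + 3s ≈ 0.0706, [PO4^3-] = 2s (Ksp is small, so little additional dissolves).
Ksp ≈ (0.0706)^3 × (2s)^2
s = 7.43 × 10^-14 M
Check: 3s = 2.2 × 10^-13 ≪ 0.0706, so the approximation is valid.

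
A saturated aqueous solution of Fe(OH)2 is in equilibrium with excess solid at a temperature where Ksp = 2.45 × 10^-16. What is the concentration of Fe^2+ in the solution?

[Fe^2+] = 3.94 × 10^-6 M

Fe(OH)2(s) ⇌ Fe^2+(aq) + 2 OH^-(aq)
Ksp = [Fe^2+][OH^-]^2
For each mole of Fe(OH)2 that dissolves: [Fe^2+] = s, [OH^-] = 2s.
Ksp = s(2s)^2 = 4s^3
Solving, s = (2.45 × 10^-16/4)^(1/3) = 3.942 x 10^-6 M
[Fe^2+] = s = 3.94 x 10^-6 M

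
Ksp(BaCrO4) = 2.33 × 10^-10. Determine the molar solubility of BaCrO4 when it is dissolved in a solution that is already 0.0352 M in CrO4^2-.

BaCrO4(s) ⇌ Ba^2+ + CrO4^2-
Ksp = [Ba^2+][CrO4^2-]
If s mol/L dissolves here, [Ba^2+] = s, [CrO4^2-] = 0.0352 + s ≈ 0.0352 (Ksp is small, so little additional dissolves).
Ksp ≈ s × 0.0352
s = 6.62 × 10^-9 M
Check: s = 6.6 × 10^-9 ≪ 0.0352, so the approximation is valid.

6.62 × 10^-9 M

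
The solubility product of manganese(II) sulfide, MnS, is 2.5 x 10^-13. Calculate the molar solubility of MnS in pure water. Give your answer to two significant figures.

s ≈ 5.0 × 10^-7 M

MnS(s) ⇌ Mn^2+(aq) + S^2-(aq)
Ksp = [Mn^2+][S^2-]
If s mol/L of MnS dissolves, [Mn^2+] = s and [S^2-] = s.
Ksp = s × s = s^2
s = (2.5 x 10^-13)^(1/2) = 5.0 × 10^-7 M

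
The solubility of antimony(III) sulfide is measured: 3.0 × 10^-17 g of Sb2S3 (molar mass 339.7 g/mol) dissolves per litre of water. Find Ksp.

Molar solubility s = (3.0 x 10^-17 g/L) / (339.7 g/mol) = 8.83 × 10^-20 M.
Sb2S3(s) ⇌ 2 Sb^3+ + 3 S^2-
If s mol/L of Sb2S3 dissolves, [Sb^3+] = 2s and [S^2-] = 3s.
Ksp = [Sb^3+]^2[S^2-]^3
Ksp = (2s)^2(3s)^3 = 108s^5
Ksp = 108 × (8.83 × 10^-20)^5 = 5.8 × 10^-94

Ksp ≈ 5.8 × 10^-94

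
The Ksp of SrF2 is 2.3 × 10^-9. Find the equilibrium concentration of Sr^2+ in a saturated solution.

SrF2(s) <=> Sr^2+ + 2 F^-
Ksp = [Sr^2+][F^-]^2
If s mol/L of SrF2 dissolves, [Sr^2+] = s and [F^-] = 2s.
Ksp = s(2s)^2 = 4s^3
s^3 = 2.3 × 10^-9 / 4, so s = 8.32 × 10^-4 M
[Sr^2+] = s = 8.3 × 10^-4 M

[Sr^2+] ≈ 8.3 x 10^-4 M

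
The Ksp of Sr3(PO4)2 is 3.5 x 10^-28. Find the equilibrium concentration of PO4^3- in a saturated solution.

[PO4^3-] = 2.5 x 10^-6 M

Sr3(PO4)2(s) ⇌ 3 Sr^2+(aq) + 2 PO4^3-(aq)
Ksp = [Sr^2+]^3[PO4^3-]^2
Let s = molar solubility. Then [Sr^2+] = 3s and [PO4^3-] = 2s.
Substituting: Ksp = (3s)^3(2s)^2 = 108s^5
s^5 = 3.5 x 10^-28 / 108, so s = 1.27 × 10^-6 M
[PO4^3-] = 2s = 2.5 × 10^-6 M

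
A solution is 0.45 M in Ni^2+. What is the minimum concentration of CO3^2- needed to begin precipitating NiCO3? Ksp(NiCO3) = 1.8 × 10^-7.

NiCO3(s) <=> Ni^2+ + CO3^2-
Ksp = [Ni^2+][CO3^2-]
Precipitation begins when Q = Ksp. With [Ni^2+] = 0.45 M:
1.8 × 10^-7 = (0.45) × [CO3^2-]
[CO3^2-] = (1.8 × 10^-7 / 4.5 × 10^-1) = 4.0 × 10^-7 M

[CO3^2-] ≈ 4.0 × 10^-7 M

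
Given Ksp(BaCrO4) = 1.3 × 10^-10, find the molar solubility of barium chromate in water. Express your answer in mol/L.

s ≈ 1.1 × 10^-5 M

BaCrO4(s) <=> Ba^2+ + CrO4^2-
Ksp = [Ba^2+][CrO4^2-]
For each mole of BaCrO4 that dissolves: [Ba^2+] = s, [CrO4^2-] = s.
Ksp = s × s = s^2
s = √(1.3 × 10^-10) = 1.1 × 10^-5 M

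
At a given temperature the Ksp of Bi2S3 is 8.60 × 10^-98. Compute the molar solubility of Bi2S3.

Bi2S3(s) <=> 2 Bi^3+ + 3 S^2-
Ksp = [Bi^3+]^2[S^2-]^3
With molar solubility s: [Bi^3+] = 2s, [S^2-] = 3s.
So Ksp = (2s)^2 × (3s)^3 = 108s^5
s = (8.60 × 10^-98 / 108)^(1/5) = 1.51 x 10^-20 M

s ≈ 1.51 x 10^-20 M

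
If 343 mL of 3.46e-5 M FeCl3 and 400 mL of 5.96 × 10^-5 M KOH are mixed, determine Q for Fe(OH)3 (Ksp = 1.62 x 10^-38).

Q ≈ 5.28 × 10^-19

Total volume = 343 + 400 = 743 mL.
[Fe^3+] = 3.46 x 10^-5 × (343/743) = 1.597 × 10^-5 M
[OH^-] = 5.96 × 10^-5 × (400/743) = 3.209 x 10^-5 M
Fe(OH)3(s) ⇌ Fe^3+ + 3 OH^-, so Q = [Fe^3+][OH^-]^3
Q = (1.597 x 10^-5)(3.209 × 10^-5)^3 = 5.28 × 10^-19
Q > Ksp, so Fe(OH)3 will precipitate.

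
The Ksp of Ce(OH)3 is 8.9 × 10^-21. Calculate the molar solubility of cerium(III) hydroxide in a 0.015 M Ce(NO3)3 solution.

s = 2.8e-7 M

Ce(OH)3(s) ⇌ Ce^3+ + 3 OH^-
Ksp = [Ce^3+][OH^-]^3
Let s be the molar solubility in this solution. [Ce^3+] = 0.015 + s ≈ 0.015, [OH^-] = 3s (common-ion effect: Ce^3+ is already 0.015 M).
Ksp ≈ 0.015 × (3s)^3
s = 2.8 x 10^-7 M
Check: s = 2.8 x 10^-7 ≪ 0.015, so the approximation is valid.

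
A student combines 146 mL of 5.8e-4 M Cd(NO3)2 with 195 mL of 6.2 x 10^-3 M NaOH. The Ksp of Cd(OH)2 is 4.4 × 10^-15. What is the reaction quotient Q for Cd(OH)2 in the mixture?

Q = 3.1 × 10^-9

Total volume = 146 + 195 = 341 mL.
[Cd^2+] = 5.8 × 10^-4 × (146/341) = 2.48 x 10^-4 M
[OH^-] = 6.2 × 10^-3 × (195/341) = 3.55 × 10^-3 M
Cd(OH)2(s) ⇌ Cd^2+(aq) + 2 OH^-(aq), so Q = [Cd^2+][OH^-]^2
Q = (2.48 × 10^-4)(3.55 × 10^-3)^2 = 3.1 × 10^-9
Q > Ksp, so Cd(OH)2 will precipitate.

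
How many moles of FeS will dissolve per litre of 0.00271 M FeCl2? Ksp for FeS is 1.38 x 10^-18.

s ≈ 5.09e-16 M

FeS(s) ⇌ Fe^2+(aq) + S^2-(aq)
Ksp = [Fe^2+][S^2-]
Let s = moles of FeS that dissolve per litre. [Fe^2+] = 0.00271 + s ≈ 0.00271, [S^2-] = s (common-ion effect: Fe^2+ is already 0.00271 M).
Ksp ≈ 0.00271 × s
s = 5.09 × 10^-16 M
Check: s = 5.1 × 10^-16 ≪ 0.00271, so the approximation is valid.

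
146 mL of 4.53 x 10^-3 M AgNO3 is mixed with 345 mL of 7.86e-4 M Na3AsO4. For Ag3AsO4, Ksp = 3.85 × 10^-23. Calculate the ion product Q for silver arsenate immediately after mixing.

Total volume = 146 + 345 = 491 mL.
[Ag^+] = 4.53 x 10^-3 × (146/491) = 1.347 × 10^-3 M
[AsO4^3-] = 7.86 × 10^-4 × (345/491) = 5.523 × 10^-4 M
Ag3AsO4(s) ⇌ 3 Ag^+(aq) + AsO4^3-(aq), so Q = [Ag^+]^3[AsO4^3-]
Q = (1.347 × 10^-3)^3(5.523 × 10^-4) = 1.35 x 10^-12
Q > Ksp, so Ag3AsO4 will precipitate.

1.35 × 10^-12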